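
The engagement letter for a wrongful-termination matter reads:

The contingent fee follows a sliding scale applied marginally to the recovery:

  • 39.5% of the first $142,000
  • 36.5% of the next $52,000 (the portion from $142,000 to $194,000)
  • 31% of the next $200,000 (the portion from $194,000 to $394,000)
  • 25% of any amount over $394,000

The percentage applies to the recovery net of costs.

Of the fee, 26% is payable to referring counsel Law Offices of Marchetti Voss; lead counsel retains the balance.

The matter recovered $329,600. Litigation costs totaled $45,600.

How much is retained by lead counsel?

$76,197.80

Fee base (net of costs): $329,600 − $45,600 = $284,000
First $142,000 at 39.5% = $56,090.00
Next $52,000 at 36.5% = $18,980.00
Remaining $90,000 at 31% = $27,900.00
Fee: $56,090.00 + $18,980.00 + $27,900.00 = $102,970.00
Referral share: 26% of $102,970.00 = $26,772.20; lead counsel retains $102,970.00 − $26,772.20 = $76,197.80.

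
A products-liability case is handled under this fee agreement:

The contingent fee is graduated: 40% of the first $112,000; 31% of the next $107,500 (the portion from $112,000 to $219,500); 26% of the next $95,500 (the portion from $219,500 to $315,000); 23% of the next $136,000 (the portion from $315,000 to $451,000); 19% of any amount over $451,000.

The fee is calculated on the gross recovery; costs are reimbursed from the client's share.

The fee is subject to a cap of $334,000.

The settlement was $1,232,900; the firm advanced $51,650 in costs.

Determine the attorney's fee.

Fee base is the gross recovery, $1,232,900; costs are reimbursed separately.
First $112,000 at 40% = $44,800.00
Next $107,500 at 31% = $33,325.00
Next $95,500 at 26% = $24,830.00
Next $136,000 at 23% = $31,280.00
Remaining $781,900 at 19% = $148,561.00
Fee: $44,800.00 + $33,325.00 + $24,830.00 + $31,280.00 + $148,561.00 = $282,796.00
$282,796.00 is under the $334,000 cap.

$282,796.00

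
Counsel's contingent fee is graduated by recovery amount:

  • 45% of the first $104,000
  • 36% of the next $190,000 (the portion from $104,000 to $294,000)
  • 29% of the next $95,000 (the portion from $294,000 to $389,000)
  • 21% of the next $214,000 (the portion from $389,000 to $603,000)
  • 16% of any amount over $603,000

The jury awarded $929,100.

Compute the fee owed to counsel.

$239,866.00

First $104,000 at 45% = $46,800.00
Next $190,000 at 36% = $68,400.00
Next $95,000 at 29% = $27,550.00
Next $214,000 at 21% = $44,940.00
Remaining $326,100 at 16% = $52,176.00
Fee: $46,800.00 + $68,400.00 + $27,550.00 + $44,940.00 + $52,176.00 = $239,866.00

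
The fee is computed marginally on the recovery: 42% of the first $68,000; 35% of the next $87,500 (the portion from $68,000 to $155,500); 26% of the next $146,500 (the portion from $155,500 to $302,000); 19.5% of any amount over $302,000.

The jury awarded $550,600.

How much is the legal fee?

$145,752.00

First $68,000 at 42% = $28,560.00
Next $87,500 at 35% = $30,625.00
Next $146,500 at 26% = $38,090.00
Remaining $248,600 at 19.5% = $48,477.00
Fee: $28,560.00 + $30,625.00 + $38,090.00 + $48,477.00 = $145,752.00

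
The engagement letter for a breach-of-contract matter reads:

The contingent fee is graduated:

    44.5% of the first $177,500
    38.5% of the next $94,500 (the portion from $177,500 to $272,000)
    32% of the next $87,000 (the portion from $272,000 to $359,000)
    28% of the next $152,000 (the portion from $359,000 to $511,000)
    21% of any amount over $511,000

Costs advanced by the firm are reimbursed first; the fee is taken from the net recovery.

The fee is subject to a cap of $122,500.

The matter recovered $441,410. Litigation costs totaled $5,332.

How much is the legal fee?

$122,500.00

Fee base (net of costs): $441,410 − $5,332 = $436,078
First $177,500 at 44.5% = $78,987.50
Next $94,500 at 38.5% = $36,382.50
Next $87,000 at 32% = $27,840.00
Remaining $77,078 at 28% = $21,581.84
Fee: $78,987.50 + $36,382.50 + $27,840.00 + $21,581.84 = $164,791.84
$164,791.84 exceeds the $122,500 cap, so the fee is capped at $122,500.00.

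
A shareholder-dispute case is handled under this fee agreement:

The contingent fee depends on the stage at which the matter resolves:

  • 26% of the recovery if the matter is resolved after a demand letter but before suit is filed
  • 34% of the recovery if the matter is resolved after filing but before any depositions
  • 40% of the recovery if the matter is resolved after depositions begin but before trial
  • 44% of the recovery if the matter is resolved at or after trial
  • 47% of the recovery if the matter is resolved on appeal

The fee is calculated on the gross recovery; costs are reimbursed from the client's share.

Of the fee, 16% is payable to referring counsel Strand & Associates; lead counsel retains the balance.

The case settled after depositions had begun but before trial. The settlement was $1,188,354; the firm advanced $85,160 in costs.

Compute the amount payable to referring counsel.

$76,054.66

Fee base is the gross recovery, $1,188,354; costs are reimbursed separately.
The matter settled after depositions had begun but before trial, so the 40% rate applies.
$1,188,354 × 40% = $475,341.60
Referral share: 16% of $475,341.60 = $76,054.66; lead counsel retains $475,341.60 − $76,054.66 = $399,286.94.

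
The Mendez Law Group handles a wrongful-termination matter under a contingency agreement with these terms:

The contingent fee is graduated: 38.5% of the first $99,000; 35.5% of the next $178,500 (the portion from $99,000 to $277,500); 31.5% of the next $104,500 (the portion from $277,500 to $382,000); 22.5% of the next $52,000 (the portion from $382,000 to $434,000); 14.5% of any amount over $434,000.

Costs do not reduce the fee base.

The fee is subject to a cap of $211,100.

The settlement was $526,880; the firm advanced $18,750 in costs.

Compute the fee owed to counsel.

Fee base is the gross recovery, $526,880; costs are reimbursed separately.
First $99,000 at 38.5% = $38,115.00
Next $178,500 at 35.5% = $63,367.50
Next $104,500 at 31.5% = $32,917.50
Next $52,000 at 22.5% = $11,700.00
Remaining $92,880 at 14.5% = $13,467.60
Fee: $38,115.00 + $63,367.50 + $32,917.50 + $11,700.00 + $13,467.60 = $159,567.60
$159,567.60 is under the $211,100 cap.

$159,567.60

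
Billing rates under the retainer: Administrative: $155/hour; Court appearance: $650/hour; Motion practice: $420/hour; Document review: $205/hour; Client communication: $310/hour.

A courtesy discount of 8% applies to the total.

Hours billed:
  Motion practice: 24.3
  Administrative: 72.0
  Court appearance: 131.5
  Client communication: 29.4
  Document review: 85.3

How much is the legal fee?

Administrative: 72.0 × $155 = $11,160.00
Court appearance: 131.5 × $650 = $85,475.00
Motion practice: 24.3 × $420 = $10,206.00
Document review: 85.3 × $205 = $17,486.50
Client communication: 29.4 × $310 = $9,114.00
Subtotal: $133,441.50
Less 8% discount: −$10,675.32
Total: $133,441.50 − $10,675.32 = $122,766.18

$122,766.18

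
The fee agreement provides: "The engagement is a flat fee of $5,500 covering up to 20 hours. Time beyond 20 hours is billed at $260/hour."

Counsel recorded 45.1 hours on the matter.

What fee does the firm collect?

Flat fee: $5,500.00
Excess hours: 45.1 − 20 = 25.1
Overrun: 25.1 × $260 = $6,526.00
Total: $5,500.00 + $6,526.00 = $12,026.00

$12,026.00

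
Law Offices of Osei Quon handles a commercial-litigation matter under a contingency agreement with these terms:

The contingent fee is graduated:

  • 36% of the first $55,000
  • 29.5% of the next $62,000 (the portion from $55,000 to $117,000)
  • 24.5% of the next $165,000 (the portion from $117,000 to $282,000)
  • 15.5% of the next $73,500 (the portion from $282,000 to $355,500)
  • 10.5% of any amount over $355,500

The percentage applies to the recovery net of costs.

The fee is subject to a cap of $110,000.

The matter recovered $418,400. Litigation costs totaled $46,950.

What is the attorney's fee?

$91,582.25

Fee base (net of costs): $418,400 − $46,950 = $371,450
First $55,000 at 36% = $19,800.00
Next $62,000 at 29.5% = $18,290.00
Next $165,000 at 24.5% = $40,425.00
Next $73,500 at 15.5% = $11,392.50
Remaining $15,950 at 10.5% = $1,674.75
Fee: $19,800.00 + $18,290.00 + $40,425.00 + $11,392.50 + $1,674.75 = $91,582.25
$91,582.25 is under the $110,000 cap.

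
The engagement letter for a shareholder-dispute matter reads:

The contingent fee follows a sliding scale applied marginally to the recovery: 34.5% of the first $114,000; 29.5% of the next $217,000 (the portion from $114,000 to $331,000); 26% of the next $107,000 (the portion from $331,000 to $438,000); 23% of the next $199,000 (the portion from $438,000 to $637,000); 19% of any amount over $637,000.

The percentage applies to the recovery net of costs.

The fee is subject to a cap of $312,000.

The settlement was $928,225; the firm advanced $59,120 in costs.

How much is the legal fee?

Fee base (net of costs): $928,225 − $59,120 = $869,105
First $114,000 at 34.5% = $39,330.00
Next $217,000 at 29.5% = $64,015.00
Next $107,000 at 26% = $27,820.00
Next $199,000 at 23% = $45,770.00
Remaining $232,105 at 19% = $44,099.95
Fee: $39,330.00 + $64,015.00 + $27,820.00 + $45,770.00 + $44,099.95 = $221,034.95
$221,034.95 is under the $312,000 cap.

$221,034.95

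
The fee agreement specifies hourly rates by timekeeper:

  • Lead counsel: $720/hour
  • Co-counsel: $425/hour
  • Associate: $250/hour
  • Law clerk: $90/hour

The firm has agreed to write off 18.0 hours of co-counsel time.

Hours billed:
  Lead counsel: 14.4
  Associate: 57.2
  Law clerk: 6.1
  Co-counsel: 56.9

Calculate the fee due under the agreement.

Lead counsel: 14.4 × $720 = $10,368.00
Co-counsel: 56.9 × $425 = $24,182.50
Associate: 57.2 × $250 = $14,300.00
Law clerk: 6.1 × $90 = $549.00
Subtotal: $49,399.50
Write-off: 18.0 × $425 = $7,650.00
Total: $49,399.50 − $7,650.00 = $41,749.50

$41,749.50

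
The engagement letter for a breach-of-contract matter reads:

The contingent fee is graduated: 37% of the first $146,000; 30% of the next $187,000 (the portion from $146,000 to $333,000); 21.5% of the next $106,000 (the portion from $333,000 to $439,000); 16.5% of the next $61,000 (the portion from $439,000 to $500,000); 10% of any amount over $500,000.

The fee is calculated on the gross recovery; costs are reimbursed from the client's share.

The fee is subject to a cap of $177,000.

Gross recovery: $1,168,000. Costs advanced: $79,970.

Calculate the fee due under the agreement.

Fee base is the gross recovery, $1,168,000; costs are reimbursed separately.
First $146,000 at 37% = $54,020.00
Next $187,000 at 30% = $56,100.00
Next $106,000 at 21.5% = $22,790.00
Next $61,000 at 16.5% = $10,065.00
Remaining $668,000 at 10% = $66,800.00
Fee: $54,020.00 + $56,100.00 + $22,790.00 + $10,065.00 + $66,800.00 = $209,775.00
$209,775.00 exceeds the $177,000 cap, so the fee is capped at $177,000.00.

$177,000.00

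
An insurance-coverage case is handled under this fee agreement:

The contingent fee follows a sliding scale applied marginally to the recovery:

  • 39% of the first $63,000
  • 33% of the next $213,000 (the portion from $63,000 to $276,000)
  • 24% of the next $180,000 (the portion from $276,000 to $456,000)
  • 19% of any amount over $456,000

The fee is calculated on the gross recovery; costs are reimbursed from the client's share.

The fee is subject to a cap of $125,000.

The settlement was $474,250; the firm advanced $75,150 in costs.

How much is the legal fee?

$125,000.00

Fee base is the gross recovery, $474,250; costs are reimbursed separately.
First $63,000 at 39% = $24,570.00
Next $213,000 at 33% = $70,290.00
Next $180,000 at 24% = $43,200.00
Remaining $18,250 at 19% = $3,467.50
Fee: $24,570.00 + $70,290.00 + $43,200.00 + $3,467.50 = $141,527.50
$141,527.50 exceeds the $125,000 cap, so the fee is capped at $125,000.00.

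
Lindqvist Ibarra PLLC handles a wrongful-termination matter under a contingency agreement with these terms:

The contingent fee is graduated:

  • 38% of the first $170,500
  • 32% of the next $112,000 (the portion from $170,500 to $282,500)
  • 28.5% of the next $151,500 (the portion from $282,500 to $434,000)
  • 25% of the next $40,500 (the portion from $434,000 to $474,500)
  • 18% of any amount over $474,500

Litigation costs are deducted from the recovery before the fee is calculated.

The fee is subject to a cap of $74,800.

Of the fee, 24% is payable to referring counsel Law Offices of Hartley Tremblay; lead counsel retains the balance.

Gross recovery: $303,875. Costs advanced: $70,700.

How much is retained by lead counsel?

Fee base (net of costs): $303,875 − $70,700 = $233,175
First $170,500 at 38% = $64,790.00
Remaining $62,675 at 32% = $20,056.00
Fee: $64,790.00 + $20,056.00 = $84,846.00
$84,846.00 exceeds the $74,800 cap, so the fee is capped at $74,800.00.
Referral share: 24% of $74,800.00 = $17,952.00; lead counsel retains $74,800.00 − $17,952.00 = $56,848.00.

$56,848.00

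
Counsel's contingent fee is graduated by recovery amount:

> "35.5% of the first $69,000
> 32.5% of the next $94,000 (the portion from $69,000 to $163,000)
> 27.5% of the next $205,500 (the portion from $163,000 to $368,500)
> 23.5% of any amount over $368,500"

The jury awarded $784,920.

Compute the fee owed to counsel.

First $69,000 at 35.5% = $24,495.00
Next $94,000 at 32.5% = $30,550.00
Next $205,500 at 27.5% = $56,512.50
Remaining $416,420 at 23.5% = $97,858.70
Fee: $24,495.00 + $30,550.00 + $56,512.50 + $97,858.70 = $209,416.20

$209,416.20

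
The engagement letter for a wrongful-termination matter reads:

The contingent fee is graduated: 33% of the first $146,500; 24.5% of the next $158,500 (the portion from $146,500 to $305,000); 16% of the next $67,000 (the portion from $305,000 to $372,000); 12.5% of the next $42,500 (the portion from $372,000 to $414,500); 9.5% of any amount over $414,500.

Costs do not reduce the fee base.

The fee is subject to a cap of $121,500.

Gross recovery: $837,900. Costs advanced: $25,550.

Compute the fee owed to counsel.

$121,500.00

Fee base is the gross recovery, $837,900; costs are reimbursed separately.
First $146,500 at 33% = $48,345.00
Next $158,500 at 24.5% = $38,832.50
Next $67,000 at 16% = $10,720.00
Next $42,500 at 12.5% = $5,312.50
Remaining $423,400 at 9.5% = $40,223.00
Fee: $48,345.00 + $38,832.50 + $10,720.00 + $5,312.50 + $40,223.00 = $143,433.00
$143,433.00 exceeds the $121,500 cap, so the fee is capped at $121,500.00.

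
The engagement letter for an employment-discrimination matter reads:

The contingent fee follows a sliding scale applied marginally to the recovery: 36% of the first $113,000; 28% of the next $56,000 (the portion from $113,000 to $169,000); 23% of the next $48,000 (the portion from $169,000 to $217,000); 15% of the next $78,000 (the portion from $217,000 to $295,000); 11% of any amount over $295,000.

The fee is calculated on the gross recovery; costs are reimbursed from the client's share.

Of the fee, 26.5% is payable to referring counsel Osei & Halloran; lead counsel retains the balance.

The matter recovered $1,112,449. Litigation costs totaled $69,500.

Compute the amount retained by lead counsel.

$124,229.25

Fee base is the gross recovery, $1,112,449; costs are reimbursed separately.
First $113,000 at 36% = $40,680.00
Next $56,000 at 28% = $15,680.00
Next $48,000 at 23% = $11,040.00
Next $78,000 at 15% = $11,700.00
Remaining $817,449 at 11% = $89,919.39
Fee: $40,680.00 + $15,680.00 + $11,040.00 + $11,700.00 + $89,919.39 = $169,019.39
Referral share: 26.5% of $169,019.39 = $44,790.14; lead counsel retains $169,019.39 − $44,790.14 = $124,229.25.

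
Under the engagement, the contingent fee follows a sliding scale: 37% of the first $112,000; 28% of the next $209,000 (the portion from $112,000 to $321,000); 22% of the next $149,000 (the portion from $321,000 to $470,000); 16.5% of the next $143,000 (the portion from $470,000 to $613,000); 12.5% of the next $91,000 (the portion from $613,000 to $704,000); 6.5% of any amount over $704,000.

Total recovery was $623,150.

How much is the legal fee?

$157,603.75

First $112,000 at 37% = $41,440.00
Next $209,000 at 28% = $58,520.00
Next $149,000 at 22% = $32,780.00
Next $143,000 at 16.5% = $23,595.00
Remaining $10,150 at 12.5% = $1,268.75
Fee: $41,440.00 + $58,520.00 + $32,780.00 + $23,595.00 + $1,268.75 = $157,603.75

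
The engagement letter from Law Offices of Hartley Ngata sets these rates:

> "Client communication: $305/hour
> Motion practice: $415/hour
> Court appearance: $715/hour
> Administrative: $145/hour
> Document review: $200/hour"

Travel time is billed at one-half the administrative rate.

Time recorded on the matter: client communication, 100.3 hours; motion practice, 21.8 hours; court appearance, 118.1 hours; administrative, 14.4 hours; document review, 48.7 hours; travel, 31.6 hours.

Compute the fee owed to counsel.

$138,199.00

Client communication: 100.3 × $305 = $30,591.50
Motion practice: 21.8 × $415 = $9,047.00
Court appearance: 118.1 × $715 = $84,441.50
Administrative: 14.4 × $145 = $2,088.00
Document review: 48.7 × $200 = $9,740.00
Subtotal: $30,591.50 + $9,047.00 + $84,441.50 + $2,088.00 + $9,740.00 = $135,908.00
Travel: 31.6 × ($145 ÷ 2) = 31.6 × $72.50 = $2,291.00
Total: $135,908.00 + $2,291.00 = $138,199.00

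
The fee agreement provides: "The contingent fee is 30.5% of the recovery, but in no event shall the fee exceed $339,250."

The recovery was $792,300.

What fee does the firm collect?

30.5% of $792,300 = $241,651.50
That is under the $339,250 cap.

$241,651.50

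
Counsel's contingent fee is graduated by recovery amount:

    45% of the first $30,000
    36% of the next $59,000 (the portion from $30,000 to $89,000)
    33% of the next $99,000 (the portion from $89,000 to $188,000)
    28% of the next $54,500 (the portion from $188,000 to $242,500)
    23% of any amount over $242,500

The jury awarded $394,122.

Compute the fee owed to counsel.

$117,543.06

First $30,000 at 45% = $13,500.00
Next $59,000 at 36% = $21,240.00
Next $99,000 at 33% = $32,670.00
Next $54,500 at 28% = $15,260.00
Remaining $151,622 at 23% = $34,873.06
Fee: $13,500.00 + $21,240.00 + $32,670.00 + $15,260.00 + $34,873.06 = $117,543.06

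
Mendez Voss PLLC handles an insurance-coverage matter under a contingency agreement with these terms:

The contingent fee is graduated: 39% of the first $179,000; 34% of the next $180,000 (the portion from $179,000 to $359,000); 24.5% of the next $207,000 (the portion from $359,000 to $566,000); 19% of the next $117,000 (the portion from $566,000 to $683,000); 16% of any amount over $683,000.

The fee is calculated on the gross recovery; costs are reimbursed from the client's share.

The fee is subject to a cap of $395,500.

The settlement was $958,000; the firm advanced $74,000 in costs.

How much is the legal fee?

Fee base is the gross recovery, $958,000; costs are reimbursed separately.
First $179,000 at 39% = $69,810.00
Next $180,000 at 34% = $61,200.00
Next $207,000 at 24.5% = $50,715.00
Next $117,000 at 19% = $22,230.00
Remaining $275,000 at 16% = $44,000.00
Fee: $69,810.00 + $61,200.00 + $50,715.00 + $22,230.00 + $44,000.00 = $247,955.00
$247,955.00 is under the $395,500 cap.

$247,955.00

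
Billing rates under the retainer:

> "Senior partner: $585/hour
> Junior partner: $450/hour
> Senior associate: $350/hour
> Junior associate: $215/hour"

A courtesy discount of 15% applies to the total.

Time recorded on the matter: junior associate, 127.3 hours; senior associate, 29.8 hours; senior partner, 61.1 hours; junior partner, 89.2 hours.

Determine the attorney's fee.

Senior partner: 61.1 × $585 = $35,743.50
Junior partner: 89.2 × $450 = $40,140.00
Senior associate: 29.8 × $350 = $10,430.00
Junior associate: 127.3 × $215 = $27,369.50
Subtotal: $113,683.00
Less 15% discount: −$17,052.45
Total: $113,683.00 − $17,052.45 = $96,630.55

$96,630.55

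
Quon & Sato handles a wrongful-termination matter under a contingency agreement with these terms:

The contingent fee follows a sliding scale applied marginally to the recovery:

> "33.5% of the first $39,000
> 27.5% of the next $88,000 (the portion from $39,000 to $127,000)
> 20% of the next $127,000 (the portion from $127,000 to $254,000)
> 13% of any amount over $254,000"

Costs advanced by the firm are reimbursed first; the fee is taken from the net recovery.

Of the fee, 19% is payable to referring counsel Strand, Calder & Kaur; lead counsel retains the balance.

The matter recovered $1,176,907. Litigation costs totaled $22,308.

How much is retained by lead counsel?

$145,591.72

Fee base (net of costs): $1,176,907 − $22,308 = $1,154,599
First $39,000 at 33.5% = $13,065.00
Next $88,000 at 27.5% = $24,200.00
Next $127,000 at 20% = $25,400.00
Remaining $900,599 at 13% = $117,077.87
Fee: $13,065.00 + $24,200.00 + $25,400.00 + $117,077.87 = $179,742.87
Referral share: 19% of $179,742.87 = $34,151.15; lead counsel retains $179,742.87 − $34,151.15 = $145,591.72.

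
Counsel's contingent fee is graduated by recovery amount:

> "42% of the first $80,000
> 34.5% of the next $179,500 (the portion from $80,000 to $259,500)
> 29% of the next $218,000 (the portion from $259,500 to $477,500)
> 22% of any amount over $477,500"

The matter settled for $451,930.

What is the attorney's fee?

$151,332.20

First $80,000 at 42% = $33,600.00
Next $179,500 at 34.5% = $61,927.50
Remaining $192,430 at 29% = $55,804.70
Fee: $33,600.00 + $61,927.50 + $55,804.70 = $151,332.20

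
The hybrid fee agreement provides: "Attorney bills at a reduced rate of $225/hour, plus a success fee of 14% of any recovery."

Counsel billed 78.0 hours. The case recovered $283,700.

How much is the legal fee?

$57,268.00

Hourly: 78.0 × $225 = $17,550.00
Success fee: 14% of $283,700 = $39,718.00
Total: $17,550.00 + $39,718.00 = $57,268.00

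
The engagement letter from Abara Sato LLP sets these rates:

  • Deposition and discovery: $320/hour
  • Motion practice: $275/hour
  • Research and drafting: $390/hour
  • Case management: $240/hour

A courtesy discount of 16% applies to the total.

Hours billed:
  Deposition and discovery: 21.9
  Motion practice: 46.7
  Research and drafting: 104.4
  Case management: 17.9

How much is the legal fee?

$54,484.50

Deposition and discovery: 21.9 × $320 = $7,008.00
Motion practice: 46.7 × $275 = $12,842.50
Research and drafting: 104.4 × $390 = $40,716.00
Case management: 17.9 × $240 = $4,296.00
Subtotal: $64,862.50
Less 16% discount: −$10,378.00
Total: $64,862.50 − $10,378.00 = $54,484.50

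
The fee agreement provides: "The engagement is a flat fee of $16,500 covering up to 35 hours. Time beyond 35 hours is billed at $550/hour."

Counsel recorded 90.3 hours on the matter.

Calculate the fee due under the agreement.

$46,915.00

Flat fee: $16,500.00
Excess hours: 90.3 − 35 = 55.3
Overrun: 55.3 × $550 = $30,415.00
Total: $16,500.00 + $30,415.00 = $46,915.00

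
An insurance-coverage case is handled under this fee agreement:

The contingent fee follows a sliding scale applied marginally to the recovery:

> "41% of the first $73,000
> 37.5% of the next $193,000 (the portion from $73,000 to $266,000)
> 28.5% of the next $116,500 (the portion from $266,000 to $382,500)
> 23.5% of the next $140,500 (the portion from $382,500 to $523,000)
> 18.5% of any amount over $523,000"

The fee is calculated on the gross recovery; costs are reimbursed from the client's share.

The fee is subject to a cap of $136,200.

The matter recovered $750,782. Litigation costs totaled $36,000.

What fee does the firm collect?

$136,200.00

Fee base is the gross recovery, $750,782; costs are reimbursed separately.
First $73,000 at 41% = $29,930.00
Next $193,000 at 37.5% = $72,375.00
Next $116,500 at 28.5% = $33,202.50
Next $140,500 at 23.5% = $33,017.50
Remaining $227,782 at 18.5% = $42,139.67
Fee: $29,930.00 + $72,375.00 + $33,202.50 + $33,017.50 + $42,139.67 = $210,664.67
$210,664.67 exceeds the $136,200 cap, so the fee is capped at $136,200.00.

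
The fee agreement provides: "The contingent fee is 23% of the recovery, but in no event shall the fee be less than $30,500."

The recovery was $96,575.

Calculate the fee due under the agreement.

23% of $96,575 = $22,212.25
That is below the $30,500 minimum, so the minimum applies.

$30,500.00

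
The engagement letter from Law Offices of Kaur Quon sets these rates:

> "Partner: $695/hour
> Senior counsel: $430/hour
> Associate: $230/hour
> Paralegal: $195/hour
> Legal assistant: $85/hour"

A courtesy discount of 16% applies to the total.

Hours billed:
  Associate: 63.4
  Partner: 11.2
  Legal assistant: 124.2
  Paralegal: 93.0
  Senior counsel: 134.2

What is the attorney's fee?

$91,361.76

Partner: 11.2 × $695 = $7,784.00
Senior counsel: 134.2 × $430 = $57,706.00
Associate: 63.4 × $230 = $14,582.00
Paralegal: 93.0 × $195 = $18,135.00
Legal assistant: 124.2 × $85 = $10,557.00
Subtotal: $108,764.00
Less 16% discount: −$17,402.24
Total: $108,764.00 − $17,402.24 = $91,361.76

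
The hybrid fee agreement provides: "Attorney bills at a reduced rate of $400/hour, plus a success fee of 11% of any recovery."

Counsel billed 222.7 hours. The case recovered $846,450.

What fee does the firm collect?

$182,189.50

Hourly: 222.7 × $400 = $89,080.00
Success fee: 11% of $846,450 = $93,109.50
Total: $89,080.00 + $93,109.50 = $182,189.50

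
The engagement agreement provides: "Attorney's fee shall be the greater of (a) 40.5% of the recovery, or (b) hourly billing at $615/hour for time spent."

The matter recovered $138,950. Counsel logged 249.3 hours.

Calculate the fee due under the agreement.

$153,319.50

(a) 40.5% of $138,950 = $56,274.75
(b) 249.3 × $615 = $153,319.50
The greater is (b): $153,319.50.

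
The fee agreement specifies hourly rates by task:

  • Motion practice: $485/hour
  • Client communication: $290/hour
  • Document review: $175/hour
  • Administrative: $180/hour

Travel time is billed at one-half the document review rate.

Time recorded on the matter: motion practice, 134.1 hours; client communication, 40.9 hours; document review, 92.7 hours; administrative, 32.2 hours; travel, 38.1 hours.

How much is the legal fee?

$102,251.75

Motion practice: 134.1 × $485 = $65,038.50
Client communication: 40.9 × $290 = $11,861.00
Document review: 92.7 × $175 = $16,222.50
Administrative: 32.2 × $180 = $5,796.00
Subtotal: $65,038.50 + $11,861.00 + $16,222.50 + $5,796.00 = $98,918.00
Travel: 38.1 × ($175 ÷ 2) = 38.1 × $87.50 = $3,333.75
Total: $98,918.00 + $3,333.75 = $102,251.75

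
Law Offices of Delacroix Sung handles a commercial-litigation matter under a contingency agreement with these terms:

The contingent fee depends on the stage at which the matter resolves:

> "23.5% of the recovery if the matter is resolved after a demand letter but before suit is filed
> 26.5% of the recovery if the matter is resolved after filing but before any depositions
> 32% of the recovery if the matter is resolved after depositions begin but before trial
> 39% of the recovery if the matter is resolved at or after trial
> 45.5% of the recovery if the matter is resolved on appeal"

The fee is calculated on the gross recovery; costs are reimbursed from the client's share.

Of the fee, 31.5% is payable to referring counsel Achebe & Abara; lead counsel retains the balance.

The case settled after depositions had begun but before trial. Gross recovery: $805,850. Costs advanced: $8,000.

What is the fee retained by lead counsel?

$176,642.32

Fee base is the gross recovery, $805,850; costs are reimbursed separately.
The matter settled after depositions had begun but before trial, so the 32% rate applies.
$805,850 × 32% = $257,872.00
Referral share: 31.5% of $257,872.00 = $81,229.68; lead counsel retains $257,872.00 − $81,229.68 = $176,642.32.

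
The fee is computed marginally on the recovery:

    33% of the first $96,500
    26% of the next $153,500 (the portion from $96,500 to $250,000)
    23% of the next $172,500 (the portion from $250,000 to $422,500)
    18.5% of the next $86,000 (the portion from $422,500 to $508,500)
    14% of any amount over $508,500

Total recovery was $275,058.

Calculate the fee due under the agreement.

$77,518.34

First $96,500 at 33% = $31,845.00
Next $153,500 at 26% = $39,910.00
Remaining $25,058 at 23% = $5,763.34
Fee: $31,845.00 + $39,910.00 + $5,763.34 = $77,518.34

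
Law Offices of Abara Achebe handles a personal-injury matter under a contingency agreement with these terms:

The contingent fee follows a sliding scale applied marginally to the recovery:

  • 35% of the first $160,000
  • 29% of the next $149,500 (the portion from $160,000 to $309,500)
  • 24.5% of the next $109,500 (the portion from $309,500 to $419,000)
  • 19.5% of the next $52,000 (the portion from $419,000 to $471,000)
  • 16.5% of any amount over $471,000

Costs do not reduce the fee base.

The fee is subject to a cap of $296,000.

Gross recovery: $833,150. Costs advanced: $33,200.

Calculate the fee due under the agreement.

Fee base is the gross recovery, $833,150; costs are reimbursed separately.
First $160,000 at 35% = $56,000.00
Next $149,500 at 29% = $43,355.00
Next $109,500 at 24.5% = $26,827.50
Next $52,000 at 19.5% = $10,140.00
Remaining $362,150 at 16.5% = $59,754.75
Fee: $56,000.00 + $43,355.00 + $26,827.50 + $10,140.00 + $59,754.75 = $196,077.25
$196,077.25 is under the $296,000 cap.

$196,077.25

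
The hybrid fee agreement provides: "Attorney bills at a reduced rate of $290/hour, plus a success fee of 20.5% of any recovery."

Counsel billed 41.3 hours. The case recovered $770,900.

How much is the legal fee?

$170,011.50

Hourly: 41.3 × $290 = $11,977.00
Success fee: 20.5% of $770,900 = $158,034.50
Total: $11,977.00 + $158,034.50 = $170,011.50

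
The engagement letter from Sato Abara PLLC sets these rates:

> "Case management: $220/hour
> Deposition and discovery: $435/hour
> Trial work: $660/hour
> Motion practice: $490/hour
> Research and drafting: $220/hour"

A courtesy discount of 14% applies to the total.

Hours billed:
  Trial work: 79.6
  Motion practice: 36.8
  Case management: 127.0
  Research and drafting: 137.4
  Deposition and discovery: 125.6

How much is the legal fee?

$157,699.92

Case management: 127.0 × $220 = $27,940.00
Deposition and discovery: 125.6 × $435 = $54,636.00
Trial work: 79.6 × $660 = $52,536.00
Motion practice: 36.8 × $490 = $18,032.00
Research and drafting: 137.4 × $220 = $30,228.00
Subtotal: $183,372.00
Less 14% discount: −$25,672.08
Total: $183,372.00 − $25,672.08 = $157,699.92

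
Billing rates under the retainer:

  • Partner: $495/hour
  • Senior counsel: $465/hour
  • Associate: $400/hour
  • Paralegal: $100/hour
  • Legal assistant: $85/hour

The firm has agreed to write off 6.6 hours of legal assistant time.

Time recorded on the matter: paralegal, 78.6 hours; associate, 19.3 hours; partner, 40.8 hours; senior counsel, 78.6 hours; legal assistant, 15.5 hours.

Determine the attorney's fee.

$73,081.50

Partner: 40.8 × $495 = $20,196.00
Senior counsel: 78.6 × $465 = $36,549.00
Associate: 19.3 × $400 = $7,720.00
Paralegal: 78.6 × $100 = $7,860.00
Legal assistant: 15.5 × $85 = $1,317.50
Subtotal: $73,642.50
Write-off: 6.6 × $85 = $561.00
Total: $73,642.50 − $561.00 = $73,081.50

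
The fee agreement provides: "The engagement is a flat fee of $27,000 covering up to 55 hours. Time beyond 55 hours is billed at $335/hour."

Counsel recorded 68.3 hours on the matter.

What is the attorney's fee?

Flat fee: $27,000.00
Excess hours: 68.3 − 55 = 13.3
Overrun: 13.3 × $335 = $4,455.50
Total: $27,000.00 + $4,455.50 = $31,455.50

$31,455.50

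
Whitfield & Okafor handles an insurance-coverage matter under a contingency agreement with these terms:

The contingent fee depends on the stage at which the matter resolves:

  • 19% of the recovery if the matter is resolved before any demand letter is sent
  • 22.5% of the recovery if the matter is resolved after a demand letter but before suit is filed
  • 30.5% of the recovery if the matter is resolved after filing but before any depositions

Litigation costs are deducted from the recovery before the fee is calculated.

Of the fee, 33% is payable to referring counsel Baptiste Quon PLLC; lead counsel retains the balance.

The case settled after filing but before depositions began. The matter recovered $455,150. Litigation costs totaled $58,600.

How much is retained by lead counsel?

Fee base (net of costs): $455,150 − $58,600 = $396,550
The matter settled after filing but before depositions began, so the 30.5% rate applies.
$396,550 × 30.5% = $120,947.75
Referral share: 33% of $120,947.75 = $39,912.76; lead counsel retains $120,947.75 − $39,912.76 = $81,034.99.

$81,034.99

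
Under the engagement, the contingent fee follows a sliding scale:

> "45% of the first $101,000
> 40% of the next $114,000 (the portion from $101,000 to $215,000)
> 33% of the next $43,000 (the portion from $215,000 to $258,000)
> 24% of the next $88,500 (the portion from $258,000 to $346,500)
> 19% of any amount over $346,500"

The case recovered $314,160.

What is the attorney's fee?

First $101,000 at 45% = $45,450.00
Next $114,000 at 40% = $45,600.00
Next $43,000 at 33% = $14,190.00
Remaining $56,160 at 24% = $13,478.40
Fee: $45,450.00 + $45,600.00 + $14,190.00 + $13,478.40 = $118,718.40

$118,718.40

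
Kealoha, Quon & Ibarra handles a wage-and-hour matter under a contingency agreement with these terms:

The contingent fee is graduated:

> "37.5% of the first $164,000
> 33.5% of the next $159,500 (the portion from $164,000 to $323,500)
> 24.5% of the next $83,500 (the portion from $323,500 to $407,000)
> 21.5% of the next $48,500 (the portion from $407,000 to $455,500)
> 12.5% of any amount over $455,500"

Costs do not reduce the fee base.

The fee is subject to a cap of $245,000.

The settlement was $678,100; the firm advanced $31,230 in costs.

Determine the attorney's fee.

Fee base is the gross recovery, $678,100; costs are reimbursed separately.
First $164,000 at 37.5% = $61,500.00
Next $159,500 at 33.5% = $53,432.50
Next $83,500 at 24.5% = $20,457.50
Next $48,500 at 21.5% = $10,427.50
Remaining $222,600 at 12.5% = $27,825.00
Fee: $61,500.00 + $53,432.50 + $20,457.50 + $10,427.50 + $27,825.00 = $173,642.50
$173,642.50 is under the $245,000 cap.

$173,642.50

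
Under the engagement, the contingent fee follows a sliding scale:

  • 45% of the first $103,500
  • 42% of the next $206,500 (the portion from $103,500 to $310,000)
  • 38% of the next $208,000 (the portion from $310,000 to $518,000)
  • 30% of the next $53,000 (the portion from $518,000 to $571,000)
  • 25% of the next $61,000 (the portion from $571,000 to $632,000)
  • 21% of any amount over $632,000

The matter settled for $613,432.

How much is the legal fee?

First $103,500 at 45% = $46,575.00
Next $206,500 at 42% = $86,730.00
Next $208,000 at 38% = $79,040.00
Next $53,000 at 30% = $15,900.00
Remaining $42,432 at 25% = $10,608.00
Fee: $46,575.00 + $86,730.00 + $79,040.00 + $15,900.00 + $10,608.00 = $238,853.00

$238,853.00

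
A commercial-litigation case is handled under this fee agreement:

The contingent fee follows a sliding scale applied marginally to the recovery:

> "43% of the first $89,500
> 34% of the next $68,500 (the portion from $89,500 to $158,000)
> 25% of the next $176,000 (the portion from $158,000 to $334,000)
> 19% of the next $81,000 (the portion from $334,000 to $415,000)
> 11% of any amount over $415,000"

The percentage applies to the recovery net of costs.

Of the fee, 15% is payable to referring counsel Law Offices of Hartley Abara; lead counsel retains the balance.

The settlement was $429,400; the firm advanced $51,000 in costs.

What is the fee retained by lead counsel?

Fee base (net of costs): $429,400 − $51,000 = $378,400
First $89,500 at 43% = $38,485.00
Next $68,500 at 34% = $23,290.00
Next $176,000 at 25% = $44,000.00
Remaining $44,400 at 19% = $8,436.00
Fee: $38,485.00 + $23,290.00 + $44,000.00 + $8,436.00 = $114,211.00
Referral share: 15% of $114,211.00 = $17,131.65; lead counsel retains $114,211.00 − $17,131.65 = $97,079.35.

$97,079.35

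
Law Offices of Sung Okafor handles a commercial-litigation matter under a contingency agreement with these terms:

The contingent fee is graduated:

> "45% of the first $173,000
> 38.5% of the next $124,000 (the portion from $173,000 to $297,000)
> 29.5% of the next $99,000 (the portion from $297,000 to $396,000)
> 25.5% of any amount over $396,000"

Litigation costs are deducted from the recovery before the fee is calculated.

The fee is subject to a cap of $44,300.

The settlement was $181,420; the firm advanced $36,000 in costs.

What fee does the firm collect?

$44,300.00

Fee base (net of costs): $181,420 − $36,000 = $145,420
First $145,420 at 45% = $65,439.00
$65,439.00 exceeds the $44,300 cap, so the fee is capped at $44,300.00.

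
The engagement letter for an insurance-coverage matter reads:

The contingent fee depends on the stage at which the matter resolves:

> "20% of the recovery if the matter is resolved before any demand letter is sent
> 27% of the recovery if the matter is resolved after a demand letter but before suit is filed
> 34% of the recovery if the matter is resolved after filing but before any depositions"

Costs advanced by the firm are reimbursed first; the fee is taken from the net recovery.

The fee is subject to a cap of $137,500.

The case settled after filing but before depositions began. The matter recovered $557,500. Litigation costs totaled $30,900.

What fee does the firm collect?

Fee base (net of costs): $557,500 − $30,900 = $526,600
The matter settled after filing but before depositions began, so the 34% rate applies.
$526,600 × 34% = $179,044.00
$179,044.00 exceeds the $137,500 cap, so the fee is capped at $137,500.00.

$137,500.00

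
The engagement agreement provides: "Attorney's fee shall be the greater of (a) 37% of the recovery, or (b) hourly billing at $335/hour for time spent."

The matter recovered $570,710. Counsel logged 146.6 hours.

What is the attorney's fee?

(a) 37% of $570,710 = $211,162.70
(b) 146.6 × $335 = $49,111.00
The greater is (a): $211,162.70.

$211,162.70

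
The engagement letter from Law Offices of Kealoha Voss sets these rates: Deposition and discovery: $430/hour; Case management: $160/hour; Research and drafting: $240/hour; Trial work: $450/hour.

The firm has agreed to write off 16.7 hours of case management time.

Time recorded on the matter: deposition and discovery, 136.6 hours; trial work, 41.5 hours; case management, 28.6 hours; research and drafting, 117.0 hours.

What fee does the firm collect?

$107,397.00

Deposition and discovery: 136.6 × $430 = $58,738.00
Case management: 28.6 × $160 = $4,576.00
Research and drafting: 117.0 × $240 = $28,080.00
Trial work: 41.5 × $450 = $18,675.00
Subtotal: $110,069.00
Write-off: 16.7 × $160 = $2,672.00
Total: $110,069.00 − $2,672.00 = $107,397.00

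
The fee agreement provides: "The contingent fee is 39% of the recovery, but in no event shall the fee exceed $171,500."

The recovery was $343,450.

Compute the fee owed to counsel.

39% of $343,450 = $133,945.50
That is under the $171,500 cap.

$133,945.50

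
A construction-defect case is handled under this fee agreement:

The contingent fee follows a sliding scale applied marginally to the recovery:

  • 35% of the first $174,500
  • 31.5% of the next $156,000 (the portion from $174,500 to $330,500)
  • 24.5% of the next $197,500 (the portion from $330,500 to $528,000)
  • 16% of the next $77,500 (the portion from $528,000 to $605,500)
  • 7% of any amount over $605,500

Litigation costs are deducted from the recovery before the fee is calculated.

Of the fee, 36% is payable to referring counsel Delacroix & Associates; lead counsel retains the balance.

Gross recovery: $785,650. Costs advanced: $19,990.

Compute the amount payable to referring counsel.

$65,596.93

Fee base (net of costs): $785,650 − $19,990 = $765,660
First $174,500 at 35% = $61,075.00
Next $156,000 at 31.5% = $49,140.00
Next $197,500 at 24.5% = $48,387.50
Next $77,500 at 16% = $12,400.00
Remaining $160,160 at 7% = $11,211.20
Fee: $61,075.00 + $49,140.00 + $48,387.50 + $12,400.00 + $11,211.20 = $182,213.70
Referral share: 36% of $182,213.70 = $65,596.93; lead counsel retains $182,213.70 − $65,596.93 = $116,616.77.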